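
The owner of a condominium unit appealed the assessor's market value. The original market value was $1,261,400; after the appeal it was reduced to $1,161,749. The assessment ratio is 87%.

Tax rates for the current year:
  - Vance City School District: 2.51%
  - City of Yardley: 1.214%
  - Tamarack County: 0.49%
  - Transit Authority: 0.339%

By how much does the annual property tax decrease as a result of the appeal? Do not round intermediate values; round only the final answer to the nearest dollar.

Old assessed value = $1,261,400 × 0.87 = $1,097,418
New assessed value = $1,161,749 × 0.87 = $1,010,721.63
Combined rate = 0.0251 + 0.01214 + 0.0049 + 0.00339 = 0.04553
Old tax = $1,097,418 × 0.04553 = $49,965.44154
New tax = $1,010,721.63 × 0.04553 = $46,018.1558139
Reduction = $49,965.44154 − $46,018.1558139 = $3,947.2857261

$3,947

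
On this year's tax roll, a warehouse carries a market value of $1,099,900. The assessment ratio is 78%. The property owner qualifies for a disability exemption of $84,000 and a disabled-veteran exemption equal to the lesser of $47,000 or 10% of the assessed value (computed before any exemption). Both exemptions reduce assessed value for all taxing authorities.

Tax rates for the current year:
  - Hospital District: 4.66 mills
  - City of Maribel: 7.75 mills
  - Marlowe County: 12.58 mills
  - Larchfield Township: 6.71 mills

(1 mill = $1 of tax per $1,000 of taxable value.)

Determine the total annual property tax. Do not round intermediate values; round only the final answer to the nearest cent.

$23,043.43

Assessed value = $1,099,900 × 0.78 = $857,922
Disabled-veteran exemption = min($47,000, 10% × $857,922) = min($47,000, $85,792.2) = $47,000 (dollar cap binds)
Taxable value = $857,922 − $84,000 − $47,000 = $726,922
Hospital District: $726,922 × 0.00466 = $3,387.45652
City of Maribel: $726,922 × 0.00775 = $5,633.6455
Marlowe County: $726,922 × 0.01258 = $9,144.67876
Larchfield Township: $726,922 × 0.00671 = $4,877.64662
Total = $23,043.4274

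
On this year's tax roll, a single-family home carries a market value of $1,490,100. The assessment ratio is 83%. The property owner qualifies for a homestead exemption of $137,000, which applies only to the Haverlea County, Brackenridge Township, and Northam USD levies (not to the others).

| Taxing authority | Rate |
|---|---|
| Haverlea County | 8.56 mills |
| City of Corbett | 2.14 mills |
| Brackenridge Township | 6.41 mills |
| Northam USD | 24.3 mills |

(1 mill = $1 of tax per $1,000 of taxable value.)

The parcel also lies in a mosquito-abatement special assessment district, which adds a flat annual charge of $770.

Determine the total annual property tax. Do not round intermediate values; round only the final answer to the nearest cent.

$46,605.19

Assessed value = $1,490,100 × 0.83 = $1,236,783
Haverlea County: ($1,236,783 − $137,000) × 0.00856 = $1,099,783 × 0.00856 = $9,414.14248
City of Corbett: $1,236,783 × 0.00214 = $2,646.71562
Brackenridge Township: ($1,236,783 − $137,000) × 0.00641 = $1,099,783 × 0.00641 = $7,049.60903
Northam USD: ($1,236,783 − $137,000) × 0.0243 = $1,099,783 × 0.0243 = $26,724.7269
Levies subtotal = $45,835.19403
Total = $45,835.19403 + $770 = $46,605.19403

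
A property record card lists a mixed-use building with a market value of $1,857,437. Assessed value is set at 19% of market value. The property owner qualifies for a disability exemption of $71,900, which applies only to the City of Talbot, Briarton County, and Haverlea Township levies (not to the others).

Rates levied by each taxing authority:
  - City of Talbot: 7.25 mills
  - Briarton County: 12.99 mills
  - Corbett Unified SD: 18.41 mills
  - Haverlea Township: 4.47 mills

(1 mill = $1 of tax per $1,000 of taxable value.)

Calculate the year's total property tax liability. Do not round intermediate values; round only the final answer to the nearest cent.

Assessed value = $1,857,437 × 0.19 = $352,913.03
City of Talbot: ($352,913.03 − $71,900) × 0.00725 = $281,013.03 × 0.00725 = $2,037.3444675
Briarton County: ($352,913.03 − $71,900) × 0.01299 = $281,013.03 × 0.01299 = $3,650.3592597
Corbett Unified SD: $352,913.03 × 0.01841 = $6,497.1288823
Haverlea Township: ($352,913.03 − $71,900) × 0.00447 = $281,013.03 × 0.00447 = $1,256.1282441
Total = $13,440.9608536

$13,440.96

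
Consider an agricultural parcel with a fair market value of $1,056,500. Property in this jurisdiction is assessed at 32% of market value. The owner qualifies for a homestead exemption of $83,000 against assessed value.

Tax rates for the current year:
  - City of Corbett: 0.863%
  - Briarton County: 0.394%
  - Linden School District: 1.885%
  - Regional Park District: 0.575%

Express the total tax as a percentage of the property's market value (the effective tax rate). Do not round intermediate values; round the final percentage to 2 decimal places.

0.90%

Assessed value = $1,056,500 × 0.32 = $338,080
Taxable value = $338,080 − $83,000 = $255,080
City of Corbett: $255,080 × 0.00863 = $2,201.3404
Briarton County: $255,080 × 0.00394 = $1,005.0152
Linden School District: $255,080 × 0.01885 = $4,808.258
Regional Park District: $255,080 × 0.00575 = $1,466.71
Total tax = $9,481.3236
Effective rate = $9,481.3236 ÷ $1,056,500 = 0.90% of market value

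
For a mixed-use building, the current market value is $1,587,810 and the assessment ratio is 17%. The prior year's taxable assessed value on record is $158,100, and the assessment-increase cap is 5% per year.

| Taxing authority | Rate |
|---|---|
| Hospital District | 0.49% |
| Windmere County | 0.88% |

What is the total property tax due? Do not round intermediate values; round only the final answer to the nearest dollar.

Uncapped assessed value = $1,587,810 × 0.17 = $269,927.7
Cap limit = $158,100 × 1.05 = $166,005
Taxable assessed value = min($269,927.7, $166,005) = $166,005 (cap binds)
Hospital District: $166,005 × 0.0049 = $813.4245
Windmere County: $166,005 × 0.0088 = $1,460.844
Total = $2,274.2685

$2,274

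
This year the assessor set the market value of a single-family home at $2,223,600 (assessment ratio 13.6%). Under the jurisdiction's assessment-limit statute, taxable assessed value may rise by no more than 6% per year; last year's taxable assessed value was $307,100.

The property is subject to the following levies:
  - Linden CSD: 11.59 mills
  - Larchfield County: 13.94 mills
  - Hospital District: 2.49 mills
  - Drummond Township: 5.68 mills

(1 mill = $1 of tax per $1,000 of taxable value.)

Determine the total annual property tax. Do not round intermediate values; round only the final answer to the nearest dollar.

$10,191

Uncapped assessed value = $2,223,600 × 0.136 = $302,409.6
Cap limit = $307,100 × 1.06 = $325,526
Taxable assessed value = min($302,409.6, $325,526) = $302,409.6 (cap does not bind)
Linden CSD: $302,409.6 × 0.01159 = $3,504.927264
Larchfield County: $302,409.6 × 0.01394 = $4,215.589824
Hospital District: $302,409.6 × 0.00249 = $752.999904
Drummond Township: $302,409.6 × 0.00568 = $1,717.686528
Total = $10,191.20352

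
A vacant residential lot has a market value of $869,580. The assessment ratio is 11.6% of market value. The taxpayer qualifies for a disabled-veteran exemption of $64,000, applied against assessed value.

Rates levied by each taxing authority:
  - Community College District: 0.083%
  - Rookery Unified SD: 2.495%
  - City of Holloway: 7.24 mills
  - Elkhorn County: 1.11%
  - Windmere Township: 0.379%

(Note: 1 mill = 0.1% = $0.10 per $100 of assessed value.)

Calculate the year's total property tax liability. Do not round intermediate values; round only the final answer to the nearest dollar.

Assessed value = $869,580 × 0.116 = $100,871.28
Taxable value = $100,871.28 − $64,000 = $36,871.28
Community College District: $36,871.28 × 0.00083 = $30.6031624
Rookery Unified SD: $36,871.28 × 0.02495 = $919.938436
City of Holloway: $36,871.28 × 0.00724 = $266.9480672
Elkhorn County: $36,871.28 × 0.0111 = $409.271208
Windmere Township: $36,871.28 × 0.00379 = $139.7421512
Total = $1,766.5030248

$1,767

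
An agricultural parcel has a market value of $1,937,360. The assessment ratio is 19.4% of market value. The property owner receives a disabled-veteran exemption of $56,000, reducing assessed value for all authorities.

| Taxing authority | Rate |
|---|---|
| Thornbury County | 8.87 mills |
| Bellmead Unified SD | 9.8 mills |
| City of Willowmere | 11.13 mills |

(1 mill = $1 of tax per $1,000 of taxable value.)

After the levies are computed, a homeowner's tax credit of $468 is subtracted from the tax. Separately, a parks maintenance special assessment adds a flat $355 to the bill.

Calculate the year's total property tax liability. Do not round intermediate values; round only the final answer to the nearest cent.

$9,418.47

Assessed value = $1,937,360 × 0.194 = $375,847.84
Taxable value = $375,847.84 − $56,000 = $319,847.84
Thornbury County: $319,847.84 × 0.00887 = $2,837.0503408
Bellmead Unified SD: $319,847.84 × 0.0098 = $3,134.508832
City of Willowmere: $319,847.84 × 0.01113 = $3,559.9064592
Levies subtotal = $9,531.465632
After credit = $9,531.465632 − $468 = $9,063.465632
Total = $9,063.465632 + $355 = $9,418.465632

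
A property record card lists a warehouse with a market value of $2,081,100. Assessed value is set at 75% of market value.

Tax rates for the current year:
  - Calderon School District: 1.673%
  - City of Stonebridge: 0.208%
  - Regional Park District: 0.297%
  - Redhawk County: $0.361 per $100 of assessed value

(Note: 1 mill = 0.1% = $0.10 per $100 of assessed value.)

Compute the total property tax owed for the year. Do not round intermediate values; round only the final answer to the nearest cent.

Assessed value = $2,081,100 × 0.75 = $1,560,825
Calderon School District: $1,560,825 × 0.01673 = $26,112.60225
City of Stonebridge: $1,560,825 × 0.00208 = $3,246.516
Regional Park District: $1,560,825 × 0.00297 = $4,635.65025
Redhawk County: $1,560,825 × 0.00361 = $5,634.57825
Total = $39,629.34675

$39,629.35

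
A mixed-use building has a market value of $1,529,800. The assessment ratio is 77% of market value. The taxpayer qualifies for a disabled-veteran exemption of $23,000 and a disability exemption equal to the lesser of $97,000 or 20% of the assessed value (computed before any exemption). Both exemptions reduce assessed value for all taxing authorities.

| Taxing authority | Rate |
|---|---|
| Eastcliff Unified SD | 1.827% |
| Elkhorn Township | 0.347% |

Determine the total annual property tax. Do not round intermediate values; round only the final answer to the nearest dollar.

Assessed value = $1,529,800 × 0.77 = $1,177,946
Disability exemption = min($97,000, 20% × $1,177,946) = min($97,000, $235,589.2) = $97,000 (dollar cap binds)
Taxable value = $1,177,946 − $23,000 − $97,000 = $1,057,946
Eastcliff Unified SD: $1,057,946 × 0.01827 = $19,328.67342
Elkhorn Township: $1,057,946 × 0.00347 = $3,671.07262
Total = $22,999.74604

$23,000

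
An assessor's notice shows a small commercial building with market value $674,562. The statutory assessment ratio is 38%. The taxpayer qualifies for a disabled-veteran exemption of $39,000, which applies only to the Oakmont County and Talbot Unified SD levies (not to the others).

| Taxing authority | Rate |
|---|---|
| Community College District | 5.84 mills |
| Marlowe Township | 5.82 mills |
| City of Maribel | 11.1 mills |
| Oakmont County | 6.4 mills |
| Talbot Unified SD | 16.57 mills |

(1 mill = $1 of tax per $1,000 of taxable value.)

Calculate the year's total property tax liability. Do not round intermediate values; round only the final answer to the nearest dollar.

Assessed value = $674,562 × 0.38 = $256,333.56
Community College District: $256,333.56 × 0.00584 = $1,496.9879904
Marlowe Township: $256,333.56 × 0.00582 = $1,491.8613192
City of Maribel: $256,333.56 × 0.0111 = $2,845.302516
Oakmont County: ($256,333.56 − $39,000) × 0.0064 = $217,333.56 × 0.0064 = $1,390.934784
Talbot Unified SD: ($256,333.56 − $39,000) × 0.01657 = $217,333.56 × 0.01657 = $3,601.2170892
Total = $10,826.3036988

$10,826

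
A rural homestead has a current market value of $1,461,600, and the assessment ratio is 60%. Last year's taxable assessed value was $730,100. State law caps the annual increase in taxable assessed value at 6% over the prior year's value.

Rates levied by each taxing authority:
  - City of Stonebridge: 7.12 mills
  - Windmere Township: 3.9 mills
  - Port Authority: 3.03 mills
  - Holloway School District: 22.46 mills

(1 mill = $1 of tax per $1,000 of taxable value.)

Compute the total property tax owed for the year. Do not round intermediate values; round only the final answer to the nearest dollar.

$28,255

Uncapped assessed value = $1,461,600 × 0.6 = $876,960
Cap limit = $730,100 × 1.06 = $773,906
Taxable assessed value = min($876,960, $773,906) = $773,906 (cap binds)
City of Stonebridge: $773,906 × 0.00712 = $5,510.21072
Windmere Township: $773,906 × 0.0039 = $3,018.2334
Port Authority: $773,906 × 0.00303 = $2,344.93518
Holloway School District: $773,906 × 0.02246 = $17,381.92876
Total = $28,255.30806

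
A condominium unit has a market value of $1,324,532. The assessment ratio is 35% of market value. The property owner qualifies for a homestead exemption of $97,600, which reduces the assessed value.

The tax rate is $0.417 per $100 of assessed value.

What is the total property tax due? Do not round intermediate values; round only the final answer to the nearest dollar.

Assessed value = $1,324,532 × 0.35 = $463,586.2
Taxable value = $463,586.2 − $97,600 = $365,986.2
Tax = $365,986.2 × 0.00417 = $1,526.162454

$1,526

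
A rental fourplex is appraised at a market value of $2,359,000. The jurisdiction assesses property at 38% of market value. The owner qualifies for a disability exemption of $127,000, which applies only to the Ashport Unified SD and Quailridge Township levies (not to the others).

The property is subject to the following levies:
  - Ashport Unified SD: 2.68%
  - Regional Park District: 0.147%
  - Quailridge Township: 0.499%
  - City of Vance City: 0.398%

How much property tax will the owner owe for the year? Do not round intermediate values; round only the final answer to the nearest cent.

$29,345.35

Assessed value = $2,359,000 × 0.38 = $896,420
Ashport Unified SD: ($896,420 − $127,000) × 0.0268 = $769,420 × 0.0268 = $20,620.456
Regional Park District: $896,420 × 0.00147 = $1,317.7374
Quailridge Township: ($896,420 − $127,000) × 0.00499 = $769,420 × 0.00499 = $3,839.4058
City of Vance City: $896,420 × 0.00398 = $3,567.7516
Total = $29,345.3508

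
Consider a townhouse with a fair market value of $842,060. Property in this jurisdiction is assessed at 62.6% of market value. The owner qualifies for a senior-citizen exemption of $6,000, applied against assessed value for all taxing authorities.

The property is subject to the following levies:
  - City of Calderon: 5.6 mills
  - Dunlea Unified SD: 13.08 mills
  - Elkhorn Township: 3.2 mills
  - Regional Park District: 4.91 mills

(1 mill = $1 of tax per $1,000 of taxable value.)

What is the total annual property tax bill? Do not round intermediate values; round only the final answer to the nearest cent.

Assessed value = $842,060 × 0.626 = $527,129.56
Taxable value = $527,129.56 − $6,000 = $521,129.56
City of Calderon: $521,129.56 × 0.0056 = $2,918.325536
Dunlea Unified SD: $521,129.56 × 0.01308 = $6,816.3746448
Elkhorn Township: $521,129.56 × 0.0032 = $1,667.614592
Regional Park District: $521,129.56 × 0.00491 = $2,558.7461396
Total = $2,918.325536 + $6,816.3746448 + $1,667.614592 + $2,558.7461396 = $13,961.0609124

$13,961.06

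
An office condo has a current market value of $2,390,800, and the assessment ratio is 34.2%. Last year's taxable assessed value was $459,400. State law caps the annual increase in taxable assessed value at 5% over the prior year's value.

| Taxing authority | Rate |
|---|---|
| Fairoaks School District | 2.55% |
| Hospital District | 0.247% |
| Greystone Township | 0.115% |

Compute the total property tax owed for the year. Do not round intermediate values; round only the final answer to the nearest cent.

Uncapped assessed value = $2,390,800 × 0.342 = $817,653.6
Cap limit = $459,400 × 1.05 = $482,370
Taxable assessed value = min($817,653.6, $482,370) = $482,370 (cap binds)
Fairoaks School District: $482,370 × 0.0255 = $12,300.435
Hospital District: $482,370 × 0.00247 = $1,191.4539
Greystone Township: $482,370 × 0.00115 = $554.7255
Total = $14,046.6144

$14,046.61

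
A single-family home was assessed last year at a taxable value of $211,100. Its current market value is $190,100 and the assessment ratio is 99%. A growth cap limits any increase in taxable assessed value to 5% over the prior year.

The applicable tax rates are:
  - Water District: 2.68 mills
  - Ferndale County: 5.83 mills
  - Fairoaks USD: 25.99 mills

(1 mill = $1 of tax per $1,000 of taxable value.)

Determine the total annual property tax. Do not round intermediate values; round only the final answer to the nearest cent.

$6,492.87

Uncapped assessed value = $190,100 × 0.99 = $188,199
Cap limit = $211,100 × 1.05 = $221,655
Taxable assessed value = min($188,199, $221,655) = $188,199 (cap does not bind)
Water District: $188,199 × 0.00268 = $504.37332
Ferndale County: $188,199 × 0.00583 = $1,097.20017
Fairoaks USD: $188,199 × 0.02599 = $4,891.29201
Total = $6,492.8655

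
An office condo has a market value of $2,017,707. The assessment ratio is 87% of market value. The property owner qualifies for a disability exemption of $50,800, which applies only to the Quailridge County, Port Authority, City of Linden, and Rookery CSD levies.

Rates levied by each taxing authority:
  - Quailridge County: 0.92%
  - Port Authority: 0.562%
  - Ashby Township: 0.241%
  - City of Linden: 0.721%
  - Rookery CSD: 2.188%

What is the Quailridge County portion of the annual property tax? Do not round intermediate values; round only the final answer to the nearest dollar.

$15,682

Assessed value = $2,017,707 × 0.87 = $1,755,405.09
Quailridge County taxable value = $1,755,405.09 − $50,800 = $1,704,605.09
Quailridge County levy = $1,704,605.09 × 0.0092 = $15,682.366828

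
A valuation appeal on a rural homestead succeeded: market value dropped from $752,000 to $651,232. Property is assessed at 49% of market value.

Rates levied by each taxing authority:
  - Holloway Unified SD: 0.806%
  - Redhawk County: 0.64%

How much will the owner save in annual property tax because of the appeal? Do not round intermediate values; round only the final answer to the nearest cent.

Old assessed value = $752,000 × 0.49 = $368,480
New assessed value = $651,232 × 0.49 = $319,103.68
Combined rate = 0.00806 + 0.0064 = 0.01446
Old tax = $368,480 × 0.01446 = $5,328.2208
New tax = $319,103.68 × 0.01446 = $4,614.2392128
Reduction = $5,328.2208 − $4,614.2392128 = $713.9815872

$713.98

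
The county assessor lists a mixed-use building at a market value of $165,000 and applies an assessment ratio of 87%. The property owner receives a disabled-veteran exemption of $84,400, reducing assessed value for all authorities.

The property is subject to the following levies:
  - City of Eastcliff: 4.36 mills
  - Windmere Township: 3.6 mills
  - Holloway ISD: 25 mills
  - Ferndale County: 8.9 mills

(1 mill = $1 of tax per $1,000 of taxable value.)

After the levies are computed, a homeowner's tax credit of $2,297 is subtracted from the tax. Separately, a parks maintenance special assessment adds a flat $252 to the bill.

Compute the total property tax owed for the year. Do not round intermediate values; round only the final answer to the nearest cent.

Assessed value = $165,000 × 0.87 = $143,550
Taxable value = $143,550 − $84,400 = $59,150
City of Eastcliff: $59,150 × 0.00436 = $257.894
Windmere Township: $59,150 × 0.0036 = $212.94
Holloway ISD: $59,150 × 0.025 = $1,478.75
Ferndale County: $59,150 × 0.0089 = $526.435
Levies subtotal = $2,476.019
After credit = $2,476.019 − $2,297 = $179.019
Total = $179.019 + $252 = $431.019

$431.02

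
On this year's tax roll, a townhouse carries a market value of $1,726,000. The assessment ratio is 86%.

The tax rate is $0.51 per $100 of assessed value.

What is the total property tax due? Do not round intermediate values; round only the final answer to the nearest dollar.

Assessed value = $1,726,000 × 0.86 = $1,484,360
Tax = $1,484,360 × 0.0051 = $7,570.236

$7,570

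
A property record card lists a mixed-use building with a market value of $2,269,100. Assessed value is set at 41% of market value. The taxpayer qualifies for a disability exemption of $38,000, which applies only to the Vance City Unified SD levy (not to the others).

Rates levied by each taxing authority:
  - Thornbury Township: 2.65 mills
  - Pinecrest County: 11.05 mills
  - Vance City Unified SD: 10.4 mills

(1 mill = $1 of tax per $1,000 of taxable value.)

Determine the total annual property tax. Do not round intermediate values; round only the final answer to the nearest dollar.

$22,026

Assessed value = $2,269,100 × 0.41 = $930,331
Thornbury Township: $930,331 × 0.00265 = $2,465.37715
Pinecrest County: $930,331 × 0.01105 = $10,280.15755
Vance City Unified SD: ($930,331 − $38,000) × 0.0104 = $892,331 × 0.0104 = $9,280.2424
Total = $22,025.7771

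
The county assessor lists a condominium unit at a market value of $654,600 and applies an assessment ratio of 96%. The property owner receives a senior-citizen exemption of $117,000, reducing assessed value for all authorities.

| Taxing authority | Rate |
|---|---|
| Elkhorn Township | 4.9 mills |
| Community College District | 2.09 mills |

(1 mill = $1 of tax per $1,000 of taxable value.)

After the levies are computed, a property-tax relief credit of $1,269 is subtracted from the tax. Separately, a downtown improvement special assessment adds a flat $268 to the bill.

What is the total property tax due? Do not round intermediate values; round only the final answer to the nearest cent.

$2,573.80

Assessed value = $654,600 × 0.96 = $628,416
Taxable value = $628,416 − $117,000 = $511,416
Elkhorn Township: $511,416 × 0.0049 = $2,505.9384
Community College District: $511,416 × 0.00209 = $1,068.85944
Levies subtotal = $3,574.79784
After credit = $3,574.79784 − $1,269 = $2,305.79784
Total = $2,305.79784 + $268 = $2,573.79784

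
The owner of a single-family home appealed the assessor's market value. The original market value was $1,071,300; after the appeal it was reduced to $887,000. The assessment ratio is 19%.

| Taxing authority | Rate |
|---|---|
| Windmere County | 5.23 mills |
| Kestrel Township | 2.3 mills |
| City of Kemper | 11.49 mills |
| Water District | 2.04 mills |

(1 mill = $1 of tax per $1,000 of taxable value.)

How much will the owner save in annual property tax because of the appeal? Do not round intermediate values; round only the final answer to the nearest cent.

Old assessed value = $1,071,300 × 0.19 = $203,547
New assessed value = $887,000 × 0.19 = $168,530
Combined rate = 0.00523 + 0.0023 + 0.01149 + 0.00204 = 0.02106
Old tax = $203,547 × 0.02106 = $4,286.69982
New tax = $168,530 × 0.02106 = $3,549.2418
Reduction = $4,286.69982 − $3,549.2418 = $737.45802

$737.46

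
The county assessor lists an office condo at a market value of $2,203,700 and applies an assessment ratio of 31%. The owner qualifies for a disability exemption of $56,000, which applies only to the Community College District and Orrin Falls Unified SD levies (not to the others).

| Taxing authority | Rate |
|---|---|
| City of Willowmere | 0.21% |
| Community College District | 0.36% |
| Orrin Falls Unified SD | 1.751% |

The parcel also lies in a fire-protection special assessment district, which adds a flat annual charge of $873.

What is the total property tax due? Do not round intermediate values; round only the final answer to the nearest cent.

$15,546.68

Assessed value = $2,203,700 × 0.31 = $683,147
City of Willowmere: $683,147 × 0.0021 = $1,434.6087
Community College District: ($683,147 − $56,000) × 0.0036 = $627,147 × 0.0036 = $2,257.7292
Orrin Falls Unified SD: ($683,147 − $56,000) × 0.01751 = $627,147 × 0.01751 = $10,981.34397
Levies subtotal = $14,673.68187
Total = $14,673.68187 + $873 = $15,546.68187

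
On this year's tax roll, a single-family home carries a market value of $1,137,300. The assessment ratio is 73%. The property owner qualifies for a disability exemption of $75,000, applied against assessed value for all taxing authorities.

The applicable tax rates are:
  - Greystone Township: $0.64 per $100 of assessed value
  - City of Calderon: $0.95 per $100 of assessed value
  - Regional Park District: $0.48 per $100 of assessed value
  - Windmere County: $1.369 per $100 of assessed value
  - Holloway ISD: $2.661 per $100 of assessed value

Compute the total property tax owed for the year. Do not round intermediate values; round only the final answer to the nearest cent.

$46,068.97

Assessed value = $1,137,300 × 0.73 = $830,229
Taxable value = $830,229 − $75,000 = $755,229
Greystone Township: $755,229 × 0.0064 = $4,833.4656
City of Calderon: $755,229 × 0.0095 = $7,174.6755
Regional Park District: $755,229 × 0.0048 = $3,625.0992
Windmere County: $755,229 × 0.01369 = $10,339.08501
Holloway ISD: $755,229 × 0.02661 = $20,096.64369
Total = $4,833.4656 + $7,174.6755 + $3,625.0992 + $10,339.08501 + $20,096.64369 = $46,068.969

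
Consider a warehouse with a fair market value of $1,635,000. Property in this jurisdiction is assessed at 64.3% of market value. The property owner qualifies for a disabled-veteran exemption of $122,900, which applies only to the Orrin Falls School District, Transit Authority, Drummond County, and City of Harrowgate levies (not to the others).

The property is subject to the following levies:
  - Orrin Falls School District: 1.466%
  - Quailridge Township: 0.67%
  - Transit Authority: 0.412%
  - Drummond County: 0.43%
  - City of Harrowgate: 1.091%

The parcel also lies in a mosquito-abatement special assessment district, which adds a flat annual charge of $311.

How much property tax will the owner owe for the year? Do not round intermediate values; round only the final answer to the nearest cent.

$38,911.23

Assessed value = $1,635,000 × 0.643 = $1,051,305
Orrin Falls School District: ($1,051,305 − $122,900) × 0.01466 = $928,405 × 0.01466 = $13,610.4173
Quailridge Township: $1,051,305 × 0.0067 = $7,043.7435
Transit Authority: ($1,051,305 − $122,900) × 0.00412 = $928,405 × 0.00412 = $3,825.0286
Drummond County: ($1,051,305 − $122,900) × 0.0043 = $928,405 × 0.0043 = $3,992.1415
City of Harrowgate: ($1,051,305 − $122,900) × 0.01091 = $928,405 × 0.01091 = $10,128.89855
Levies subtotal = $38,600.22945
Total = $38,600.22945 + $311 = $38,911.22945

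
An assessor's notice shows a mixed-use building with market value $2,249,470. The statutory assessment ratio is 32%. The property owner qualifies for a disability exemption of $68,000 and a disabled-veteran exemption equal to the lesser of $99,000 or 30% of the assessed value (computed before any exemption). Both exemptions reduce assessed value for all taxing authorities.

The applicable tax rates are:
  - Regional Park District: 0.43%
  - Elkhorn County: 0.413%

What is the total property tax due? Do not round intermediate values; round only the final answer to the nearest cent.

Assessed value = $2,249,470 × 0.32 = $719,830.4
Disabled-veteran exemption = min($99,000, 30% × $719,830.4) = min($99,000, $215,949.12) = $99,000 (dollar cap binds)
Taxable value = $719,830.4 − $68,000 − $99,000 = $552,830.4
Regional Park District: $552,830.4 × 0.0043 = $2,377.17072
Elkhorn County: $552,830.4 × 0.00413 = $2,283.189552
Total = $4,660.360272

$4,660.36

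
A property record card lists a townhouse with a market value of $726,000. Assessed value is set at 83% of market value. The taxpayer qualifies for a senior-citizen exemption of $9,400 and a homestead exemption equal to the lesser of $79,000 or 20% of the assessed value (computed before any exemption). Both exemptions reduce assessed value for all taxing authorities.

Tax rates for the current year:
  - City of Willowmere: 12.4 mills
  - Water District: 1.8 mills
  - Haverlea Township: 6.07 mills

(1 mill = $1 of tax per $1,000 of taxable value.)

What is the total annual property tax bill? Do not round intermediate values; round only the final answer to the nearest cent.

$10,422.43

Assessed value = $726,000 × 0.83 = $602,580
Homestead exemption = min($79,000, 20% × $602,580) = min($79,000, $120,516) = $79,000 (dollar cap binds)
Taxable value = $602,580 − $9,400 − $79,000 = $514,180
City of Willowmere: $514,180 × 0.0124 = $6,375.832
Water District: $514,180 × 0.0018 = $925.524
Haverlea Township: $514,180 × 0.00607 = $3,121.0726
Total = $10,422.4286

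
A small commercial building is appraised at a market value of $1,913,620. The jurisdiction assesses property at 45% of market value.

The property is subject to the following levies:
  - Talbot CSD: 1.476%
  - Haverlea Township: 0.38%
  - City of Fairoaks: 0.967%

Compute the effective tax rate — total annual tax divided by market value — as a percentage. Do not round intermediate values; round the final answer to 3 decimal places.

Assessed value = $1,913,620 × 0.45 = $861,129
Talbot CSD: $861,129 × 0.01476 = $12,710.26404
Haverlea Township: $861,129 × 0.0038 = $3,272.2902
City of Fairoaks: $861,129 × 0.00967 = $8,327.11743
Total tax = $24,309.67167
Effective rate = $24,309.67167 ÷ $1,913,620 = 1.270% of market value

1.270%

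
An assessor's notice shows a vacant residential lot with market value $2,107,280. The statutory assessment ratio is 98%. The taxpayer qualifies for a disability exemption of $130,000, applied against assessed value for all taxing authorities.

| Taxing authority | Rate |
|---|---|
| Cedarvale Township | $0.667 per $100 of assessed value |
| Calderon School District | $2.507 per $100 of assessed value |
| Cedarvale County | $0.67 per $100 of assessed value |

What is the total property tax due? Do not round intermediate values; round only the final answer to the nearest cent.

Assessed value = $2,107,280 × 0.98 = $2,065,134.4
Taxable value = $2,065,134.4 − $130,000 = $1,935,134.4
Cedarvale Township: $1,935,134.4 × 0.00667 = $12,907.346448
Calderon School District: $1,935,134.4 × 0.02507 = $48,513.819408
Cedarvale County: $1,935,134.4 × 0.0067 = $12,965.40048
Total = $12,907.346448 + $48,513.819408 + $12,965.40048 = $74,386.566336

$74,386.57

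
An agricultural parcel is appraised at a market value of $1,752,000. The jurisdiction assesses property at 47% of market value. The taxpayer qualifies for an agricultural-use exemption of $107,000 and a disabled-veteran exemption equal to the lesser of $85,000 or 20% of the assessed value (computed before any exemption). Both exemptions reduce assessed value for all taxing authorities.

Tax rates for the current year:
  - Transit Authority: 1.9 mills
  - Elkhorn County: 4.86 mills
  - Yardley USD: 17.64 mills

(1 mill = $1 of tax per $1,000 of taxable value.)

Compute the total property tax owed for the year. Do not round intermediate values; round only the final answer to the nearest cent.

$15,407.14

Assessed value = $1,752,000 × 0.47 = $823,440
Disabled-veteran exemption = min($85,000, 20% × $823,440) = min($85,000, $164,688) = $85,000 (dollar cap binds)
Taxable value = $823,440 − $107,000 − $85,000 = $631,440
Transit Authority: $631,440 × 0.0019 = $1,199.736
Elkhorn County: $631,440 × 0.00486 = $3,068.7984
Yardley USD: $631,440 × 0.01764 = $11,138.6016
Total = $15,407.136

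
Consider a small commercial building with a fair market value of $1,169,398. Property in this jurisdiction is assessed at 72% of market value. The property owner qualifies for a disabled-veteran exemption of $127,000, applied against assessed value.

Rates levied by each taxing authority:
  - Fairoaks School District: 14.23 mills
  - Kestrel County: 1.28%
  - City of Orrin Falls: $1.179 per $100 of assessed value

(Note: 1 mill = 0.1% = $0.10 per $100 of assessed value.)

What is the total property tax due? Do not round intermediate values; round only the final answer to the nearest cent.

Assessed value = $1,169,398 × 0.72 = $841,966.56
Taxable value = $841,966.56 − $127,000 = $714,966.56
Fairoaks School District: $714,966.56 × 0.01423 = $10,173.9741488
Kestrel County: $714,966.56 × 0.0128 = $9,151.571968
City of Orrin Falls: $714,966.56 × 0.01179 = $8,429.4557424
Total = $27,755.0018592

$27,755.00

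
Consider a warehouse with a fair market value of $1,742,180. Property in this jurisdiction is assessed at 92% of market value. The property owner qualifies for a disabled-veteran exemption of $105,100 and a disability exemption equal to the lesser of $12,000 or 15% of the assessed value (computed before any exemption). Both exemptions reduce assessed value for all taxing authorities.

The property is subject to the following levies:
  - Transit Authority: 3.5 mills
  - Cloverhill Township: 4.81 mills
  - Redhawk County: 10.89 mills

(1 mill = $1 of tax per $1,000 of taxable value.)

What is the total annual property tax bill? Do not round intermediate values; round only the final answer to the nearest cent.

Assessed value = $1,742,180 × 0.92 = $1,602,805.6
Disability exemption = min($12,000, 15% × $1,602,805.6) = min($12,000, $240,420.84) = $12,000 (dollar cap binds)
Taxable value = $1,602,805.6 − $105,100 − $12,000 = $1,485,705.6
Transit Authority: $1,485,705.6 × 0.0035 = $5,199.9696
Cloverhill Township: $1,485,705.6 × 0.00481 = $7,146.243936
Redhawk County: $1,485,705.6 × 0.01089 = $16,179.333984
Total = $28,525.54752

$28,525.55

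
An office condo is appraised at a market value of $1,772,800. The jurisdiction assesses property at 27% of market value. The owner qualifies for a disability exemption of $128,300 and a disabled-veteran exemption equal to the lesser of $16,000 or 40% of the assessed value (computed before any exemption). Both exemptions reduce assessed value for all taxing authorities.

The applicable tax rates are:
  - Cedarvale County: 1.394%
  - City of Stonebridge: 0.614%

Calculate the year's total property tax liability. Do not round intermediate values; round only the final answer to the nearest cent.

$6,713.87

Assessed value = $1,772,800 × 0.27 = $478,656
Disabled-veteran exemption = min($16,000, 40% × $478,656) = min($16,000, $191,462.4) = $16,000 (dollar cap binds)
Taxable value = $478,656 − $128,300 − $16,000 = $334,356
Cedarvale County: $334,356 × 0.01394 = $4,660.92264
City of Stonebridge: $334,356 × 0.00614 = $2,052.94584
Total = $6,713.86848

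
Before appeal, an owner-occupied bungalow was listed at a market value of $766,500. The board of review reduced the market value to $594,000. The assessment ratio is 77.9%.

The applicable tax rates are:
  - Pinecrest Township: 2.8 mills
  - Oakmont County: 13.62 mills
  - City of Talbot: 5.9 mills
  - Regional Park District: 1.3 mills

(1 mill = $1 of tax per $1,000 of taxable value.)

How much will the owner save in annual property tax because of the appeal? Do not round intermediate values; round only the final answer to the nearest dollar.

Old assessed value = $766,500 × 0.779 = $597,103.5
New assessed value = $594,000 × 0.779 = $462,726
Combined rate = 0.0028 + 0.01362 + 0.0059 + 0.0013 = 0.02362
Old tax = $597,103.5 × 0.02362 = $14,103.58467
New tax = $462,726 × 0.02362 = $10,929.58812
Reduction = $14,103.58467 − $10,929.58812 = $3,173.99655

$3,174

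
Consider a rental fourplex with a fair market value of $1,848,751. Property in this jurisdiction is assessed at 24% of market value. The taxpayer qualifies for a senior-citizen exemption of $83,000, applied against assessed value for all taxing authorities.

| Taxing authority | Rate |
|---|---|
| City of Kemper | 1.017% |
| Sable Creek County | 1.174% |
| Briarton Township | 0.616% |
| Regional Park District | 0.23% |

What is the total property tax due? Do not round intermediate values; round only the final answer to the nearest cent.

$10,954.47

Assessed value = $1,848,751 × 0.24 = $443,700.24
Taxable value = $443,700.24 − $83,000 = $360,700.24
City of Kemper: $360,700.24 × 0.01017 = $3,668.3214408
Sable Creek County: $360,700.24 × 0.01174 = $4,234.6208176
Briarton Township: $360,700.24 × 0.00616 = $2,221.9134784
Regional Park District: $360,700.24 × 0.0023 = $829.610552
Total = $3,668.3214408 + $4,234.6208176 + $2,221.9134784 + $829.610552 = $10,954.4662888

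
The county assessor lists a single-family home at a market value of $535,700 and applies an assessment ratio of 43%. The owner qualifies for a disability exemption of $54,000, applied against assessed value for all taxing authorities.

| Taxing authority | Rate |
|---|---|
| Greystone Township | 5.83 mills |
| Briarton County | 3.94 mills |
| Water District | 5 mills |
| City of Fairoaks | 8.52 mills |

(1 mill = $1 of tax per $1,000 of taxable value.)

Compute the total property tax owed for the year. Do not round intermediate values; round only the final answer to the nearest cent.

$4,107.21

Assessed value = $535,700 × 0.43 = $230,351
Taxable value = $230,351 − $54,000 = $176,351
Greystone Township: $176,351 × 0.00583 = $1,028.12633
Briarton County: $176,351 × 0.00394 = $694.82294
Water District: $176,351 × 0.005 = $881.755
City of Fairoaks: $176,351 × 0.00852 = $1,502.51052
Total = $1,028.12633 + $694.82294 + $881.755 + $1,502.51052 = $4,107.21479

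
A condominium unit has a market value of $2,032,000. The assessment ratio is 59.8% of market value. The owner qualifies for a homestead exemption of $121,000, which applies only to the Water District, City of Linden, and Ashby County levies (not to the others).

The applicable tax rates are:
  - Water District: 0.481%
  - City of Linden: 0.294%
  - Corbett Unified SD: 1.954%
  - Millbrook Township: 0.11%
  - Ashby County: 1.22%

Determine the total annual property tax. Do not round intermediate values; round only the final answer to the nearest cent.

Assessed value = $2,032,000 × 0.598 = $1,215,136
Water District: ($1,215,136 − $121,000) × 0.00481 = $1,094,136 × 0.00481 = $5,262.79416
City of Linden: ($1,215,136 − $121,000) × 0.00294 = $1,094,136 × 0.00294 = $3,216.75984
Corbett Unified SD: $1,215,136 × 0.01954 = $23,743.75744
Millbrook Township: $1,215,136 × 0.0011 = $1,336.6496
Ashby County: ($1,215,136 − $121,000) × 0.0122 = $1,094,136 × 0.0122 = $13,348.4592
Total = $46,908.42024

$46,908.42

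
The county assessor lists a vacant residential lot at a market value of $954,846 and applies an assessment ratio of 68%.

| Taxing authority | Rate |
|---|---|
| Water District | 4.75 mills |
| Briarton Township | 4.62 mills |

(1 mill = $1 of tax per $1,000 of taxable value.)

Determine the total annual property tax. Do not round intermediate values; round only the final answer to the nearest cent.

Assessed value = $954,846 × 0.68 = $649,295.28
Water District: $649,295.28 × 0.00475 = $3,084.15258
Briarton Township: $649,295.28 × 0.00462 = $2,999.7441936
Total = $3,084.15258 + $2,999.7441936 = $6,083.8967736

$6,083.90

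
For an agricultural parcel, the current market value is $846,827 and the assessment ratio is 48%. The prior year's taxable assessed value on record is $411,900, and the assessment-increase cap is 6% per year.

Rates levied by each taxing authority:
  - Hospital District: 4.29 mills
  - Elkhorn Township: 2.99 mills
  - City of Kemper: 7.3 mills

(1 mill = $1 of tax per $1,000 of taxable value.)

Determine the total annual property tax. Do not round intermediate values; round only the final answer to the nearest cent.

Uncapped assessed value = $846,827 × 0.48 = $406,476.96
Cap limit = $411,900 × 1.06 = $436,614
Taxable assessed value = min($406,476.96, $436,614) = $406,476.96 (cap does not bind)
Hospital District: $406,476.96 × 0.00429 = $1,743.7861584
Elkhorn Township: $406,476.96 × 0.00299 = $1,215.3661104
City of Kemper: $406,476.96 × 0.0073 = $2,967.281808
Total = $5,926.4340768

$5,926.43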